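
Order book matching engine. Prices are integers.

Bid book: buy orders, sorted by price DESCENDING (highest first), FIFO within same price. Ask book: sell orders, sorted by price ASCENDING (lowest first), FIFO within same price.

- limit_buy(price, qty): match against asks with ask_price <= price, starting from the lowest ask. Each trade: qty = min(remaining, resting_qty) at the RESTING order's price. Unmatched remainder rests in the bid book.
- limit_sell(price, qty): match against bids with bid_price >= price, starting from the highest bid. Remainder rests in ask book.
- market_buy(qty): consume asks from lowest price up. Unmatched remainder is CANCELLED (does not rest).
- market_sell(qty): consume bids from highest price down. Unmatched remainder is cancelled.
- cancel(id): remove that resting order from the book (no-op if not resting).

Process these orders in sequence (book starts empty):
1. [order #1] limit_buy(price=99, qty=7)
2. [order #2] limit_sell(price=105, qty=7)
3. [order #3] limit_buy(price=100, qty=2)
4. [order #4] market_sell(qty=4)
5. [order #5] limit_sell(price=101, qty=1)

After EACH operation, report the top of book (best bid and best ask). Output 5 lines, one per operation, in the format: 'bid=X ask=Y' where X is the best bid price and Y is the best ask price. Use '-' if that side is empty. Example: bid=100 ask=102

Answer: bid=99 ask=-
bid=99 ask=105
bid=100 ask=105
bid=99 ask=105
bid=99 ask=101

Derivation:
After op 1 [order #1] limit_buy(price=99, qty=7): fills=none; bids=[#1:7@99] asks=[-]
After op 2 [order #2] limit_sell(price=105, qty=7): fills=none; bids=[#1:7@99] asks=[#2:7@105]
After op 3 [order #3] limit_buy(price=100, qty=2): fills=none; bids=[#3:2@100 #1:7@99] asks=[#2:7@105]
After op 4 [order #4] market_sell(qty=4): fills=#3x#4:2@100 #1x#4:2@99; bids=[#1:5@99] asks=[#2:7@105]
After op 5 [order #5] limit_sell(price=101, qty=1): fills=none; bids=[#1:5@99] asks=[#5:1@101 #2:7@105]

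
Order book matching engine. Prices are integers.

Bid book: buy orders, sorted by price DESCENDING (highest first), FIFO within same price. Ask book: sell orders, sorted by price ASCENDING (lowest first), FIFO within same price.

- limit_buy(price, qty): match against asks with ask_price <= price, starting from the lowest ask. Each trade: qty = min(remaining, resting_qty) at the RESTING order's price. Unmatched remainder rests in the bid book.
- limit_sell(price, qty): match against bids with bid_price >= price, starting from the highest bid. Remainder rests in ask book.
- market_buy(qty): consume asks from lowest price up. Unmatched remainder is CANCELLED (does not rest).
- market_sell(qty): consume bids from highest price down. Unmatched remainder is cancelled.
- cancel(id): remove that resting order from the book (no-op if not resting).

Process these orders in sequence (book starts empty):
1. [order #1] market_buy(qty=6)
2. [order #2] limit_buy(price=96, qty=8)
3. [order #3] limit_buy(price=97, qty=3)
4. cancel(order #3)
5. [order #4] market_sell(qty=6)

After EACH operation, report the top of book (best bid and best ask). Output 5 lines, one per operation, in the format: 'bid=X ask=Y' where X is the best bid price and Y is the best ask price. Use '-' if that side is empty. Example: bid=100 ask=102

After op 1 [order #1] market_buy(qty=6): fills=none; bids=[-] asks=[-]
After op 2 [order #2] limit_buy(price=96, qty=8): fills=none; bids=[#2:8@96] asks=[-]
After op 3 [order #3] limit_buy(price=97, qty=3): fills=none; bids=[#3:3@97 #2:8@96] asks=[-]
After op 4 cancel(order #3): fills=none; bids=[#2:8@96] asks=[-]
After op 5 [order #4] market_sell(qty=6): fills=#2x#4:6@96; bids=[#2:2@96] asks=[-]

Answer: bid=- ask=-
bid=96 ask=-
bid=97 ask=-
bid=96 ask=-
bid=96 ask=-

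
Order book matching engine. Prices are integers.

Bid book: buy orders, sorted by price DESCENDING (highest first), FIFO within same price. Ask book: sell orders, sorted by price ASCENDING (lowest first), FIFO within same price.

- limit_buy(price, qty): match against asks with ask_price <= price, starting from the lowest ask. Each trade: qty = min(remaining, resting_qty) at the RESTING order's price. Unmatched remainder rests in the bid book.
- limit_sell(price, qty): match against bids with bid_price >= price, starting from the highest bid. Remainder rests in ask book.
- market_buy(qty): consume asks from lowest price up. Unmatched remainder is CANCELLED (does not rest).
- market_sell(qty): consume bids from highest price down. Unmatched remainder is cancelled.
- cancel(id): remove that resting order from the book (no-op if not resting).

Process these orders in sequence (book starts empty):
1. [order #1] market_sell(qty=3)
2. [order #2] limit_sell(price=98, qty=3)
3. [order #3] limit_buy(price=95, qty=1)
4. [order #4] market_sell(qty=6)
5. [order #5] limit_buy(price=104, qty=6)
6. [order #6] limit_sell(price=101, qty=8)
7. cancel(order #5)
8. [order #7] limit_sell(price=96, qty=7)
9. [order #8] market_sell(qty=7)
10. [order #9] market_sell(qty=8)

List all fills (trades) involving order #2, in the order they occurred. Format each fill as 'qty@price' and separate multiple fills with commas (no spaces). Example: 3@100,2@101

After op 1 [order #1] market_sell(qty=3): fills=none; bids=[-] asks=[-]
After op 2 [order #2] limit_sell(price=98, qty=3): fills=none; bids=[-] asks=[#2:3@98]
After op 3 [order #3] limit_buy(price=95, qty=1): fills=none; bids=[#3:1@95] asks=[#2:3@98]
After op 4 [order #4] market_sell(qty=6): fills=#3x#4:1@95; bids=[-] asks=[#2:3@98]
After op 5 [order #5] limit_buy(price=104, qty=6): fills=#5x#2:3@98; bids=[#5:3@104] asks=[-]
After op 6 [order #6] limit_sell(price=101, qty=8): fills=#5x#6:3@104; bids=[-] asks=[#6:5@101]
After op 7 cancel(order #5): fills=none; bids=[-] asks=[#6:5@101]
After op 8 [order #7] limit_sell(price=96, qty=7): fills=none; bids=[-] asks=[#7:7@96 #6:5@101]
After op 9 [order #8] market_sell(qty=7): fills=none; bids=[-] asks=[#7:7@96 #6:5@101]
After op 10 [order #9] market_sell(qty=8): fills=none; bids=[-] asks=[#7:7@96 #6:5@101]

Answer: 3@98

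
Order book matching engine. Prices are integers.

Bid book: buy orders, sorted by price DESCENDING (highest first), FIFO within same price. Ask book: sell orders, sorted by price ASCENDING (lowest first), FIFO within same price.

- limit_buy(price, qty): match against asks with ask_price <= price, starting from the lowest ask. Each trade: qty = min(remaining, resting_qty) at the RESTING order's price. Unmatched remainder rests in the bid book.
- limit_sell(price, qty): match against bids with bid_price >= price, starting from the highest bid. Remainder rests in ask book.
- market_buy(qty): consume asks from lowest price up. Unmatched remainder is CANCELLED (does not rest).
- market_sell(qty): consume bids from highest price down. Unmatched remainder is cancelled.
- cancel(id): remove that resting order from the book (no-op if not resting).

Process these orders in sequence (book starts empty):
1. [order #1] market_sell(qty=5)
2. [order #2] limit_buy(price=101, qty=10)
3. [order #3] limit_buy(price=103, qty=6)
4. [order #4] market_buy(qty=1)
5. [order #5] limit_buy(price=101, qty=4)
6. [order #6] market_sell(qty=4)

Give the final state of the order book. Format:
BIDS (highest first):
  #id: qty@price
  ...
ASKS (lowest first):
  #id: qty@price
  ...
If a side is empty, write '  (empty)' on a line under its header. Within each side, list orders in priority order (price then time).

Answer: BIDS (highest first):
  #3: 2@103
  #2: 10@101
  #5: 4@101
ASKS (lowest first):
  (empty)

Derivation:
After op 1 [order #1] market_sell(qty=5): fills=none; bids=[-] asks=[-]
After op 2 [order #2] limit_buy(price=101, qty=10): fills=none; bids=[#2:10@101] asks=[-]
After op 3 [order #3] limit_buy(price=103, qty=6): fills=none; bids=[#3:6@103 #2:10@101] asks=[-]
After op 4 [order #4] market_buy(qty=1): fills=none; bids=[#3:6@103 #2:10@101] asks=[-]
After op 5 [order #5] limit_buy(price=101, qty=4): fills=none; bids=[#3:6@103 #2:10@101 #5:4@101] asks=[-]
After op 6 [order #6] market_sell(qty=4): fills=#3x#6:4@103; bids=[#3:2@103 #2:10@101 #5:4@101] asks=[-]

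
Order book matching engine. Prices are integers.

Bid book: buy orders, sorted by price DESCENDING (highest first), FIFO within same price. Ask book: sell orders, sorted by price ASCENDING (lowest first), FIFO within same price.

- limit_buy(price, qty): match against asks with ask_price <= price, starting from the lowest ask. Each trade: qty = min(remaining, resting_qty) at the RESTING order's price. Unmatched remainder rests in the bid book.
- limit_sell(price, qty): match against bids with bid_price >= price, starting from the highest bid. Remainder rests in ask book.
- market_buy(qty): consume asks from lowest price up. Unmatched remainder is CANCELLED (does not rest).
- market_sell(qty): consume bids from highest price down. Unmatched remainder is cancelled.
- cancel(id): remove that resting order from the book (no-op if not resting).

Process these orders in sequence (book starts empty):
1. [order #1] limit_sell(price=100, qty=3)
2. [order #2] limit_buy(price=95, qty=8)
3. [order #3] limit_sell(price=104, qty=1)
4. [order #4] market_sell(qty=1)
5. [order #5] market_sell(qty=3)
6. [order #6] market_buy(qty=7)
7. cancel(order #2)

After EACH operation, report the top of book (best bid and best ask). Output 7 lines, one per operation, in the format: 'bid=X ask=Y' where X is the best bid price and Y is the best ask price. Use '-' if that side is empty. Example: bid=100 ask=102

Answer: bid=- ask=100
bid=95 ask=100
bid=95 ask=100
bid=95 ask=100
bid=95 ask=100
bid=95 ask=-
bid=- ask=-

Derivation:
After op 1 [order #1] limit_sell(price=100, qty=3): fills=none; bids=[-] asks=[#1:3@100]
After op 2 [order #2] limit_buy(price=95, qty=8): fills=none; bids=[#2:8@95] asks=[#1:3@100]
After op 3 [order #3] limit_sell(price=104, qty=1): fills=none; bids=[#2:8@95] asks=[#1:3@100 #3:1@104]
After op 4 [order #4] market_sell(qty=1): fills=#2x#4:1@95; bids=[#2:7@95] asks=[#1:3@100 #3:1@104]
After op 5 [order #5] market_sell(qty=3): fills=#2x#5:3@95; bids=[#2:4@95] asks=[#1:3@100 #3:1@104]
After op 6 [order #6] market_buy(qty=7): fills=#6x#1:3@100 #6x#3:1@104; bids=[#2:4@95] asks=[-]
After op 7 cancel(order #2): fills=none; bids=[-] asks=[-]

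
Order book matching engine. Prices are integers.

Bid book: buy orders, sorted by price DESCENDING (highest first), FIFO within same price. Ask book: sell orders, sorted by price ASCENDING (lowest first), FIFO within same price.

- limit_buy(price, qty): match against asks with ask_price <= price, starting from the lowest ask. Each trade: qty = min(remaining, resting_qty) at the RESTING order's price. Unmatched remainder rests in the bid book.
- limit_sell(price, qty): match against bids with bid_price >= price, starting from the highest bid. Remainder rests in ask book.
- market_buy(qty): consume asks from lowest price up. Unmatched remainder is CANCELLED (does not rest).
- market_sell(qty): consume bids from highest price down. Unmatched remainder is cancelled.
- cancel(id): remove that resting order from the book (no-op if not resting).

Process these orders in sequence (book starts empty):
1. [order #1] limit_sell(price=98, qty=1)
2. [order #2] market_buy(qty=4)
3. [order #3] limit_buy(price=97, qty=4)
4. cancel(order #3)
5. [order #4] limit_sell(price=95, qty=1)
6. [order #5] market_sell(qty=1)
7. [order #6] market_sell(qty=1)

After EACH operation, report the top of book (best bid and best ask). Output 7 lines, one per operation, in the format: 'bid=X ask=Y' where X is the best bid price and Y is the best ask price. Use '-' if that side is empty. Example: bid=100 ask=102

After op 1 [order #1] limit_sell(price=98, qty=1): fills=none; bids=[-] asks=[#1:1@98]
After op 2 [order #2] market_buy(qty=4): fills=#2x#1:1@98; bids=[-] asks=[-]
After op 3 [order #3] limit_buy(price=97, qty=4): fills=none; bids=[#3:4@97] asks=[-]
After op 4 cancel(order #3): fills=none; bids=[-] asks=[-]
After op 5 [order #4] limit_sell(price=95, qty=1): fills=none; bids=[-] asks=[#4:1@95]
After op 6 [order #5] market_sell(qty=1): fills=none; bids=[-] asks=[#4:1@95]
After op 7 [order #6] market_sell(qty=1): fills=none; bids=[-] asks=[#4:1@95]

Answer: bid=- ask=98
bid=- ask=-
bid=97 ask=-
bid=- ask=-
bid=- ask=95
bid=- ask=95
bid=- ask=95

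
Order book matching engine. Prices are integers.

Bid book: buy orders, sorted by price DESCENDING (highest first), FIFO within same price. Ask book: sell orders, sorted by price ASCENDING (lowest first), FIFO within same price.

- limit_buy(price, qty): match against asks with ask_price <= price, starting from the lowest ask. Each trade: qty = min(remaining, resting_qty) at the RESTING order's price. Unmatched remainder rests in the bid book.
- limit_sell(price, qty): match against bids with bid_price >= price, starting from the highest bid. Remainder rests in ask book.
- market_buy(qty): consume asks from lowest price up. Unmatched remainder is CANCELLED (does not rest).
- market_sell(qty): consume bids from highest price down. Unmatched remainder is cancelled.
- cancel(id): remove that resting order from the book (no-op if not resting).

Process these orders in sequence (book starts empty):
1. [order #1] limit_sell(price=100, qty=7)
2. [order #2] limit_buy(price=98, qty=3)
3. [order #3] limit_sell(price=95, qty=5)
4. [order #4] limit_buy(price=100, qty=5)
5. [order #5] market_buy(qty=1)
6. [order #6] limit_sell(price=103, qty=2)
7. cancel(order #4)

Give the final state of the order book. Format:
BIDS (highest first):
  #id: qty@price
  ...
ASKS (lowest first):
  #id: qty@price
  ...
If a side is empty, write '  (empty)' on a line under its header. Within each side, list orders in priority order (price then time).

Answer: BIDS (highest first):
  (empty)
ASKS (lowest first):
  #1: 3@100
  #6: 2@103

Derivation:
After op 1 [order #1] limit_sell(price=100, qty=7): fills=none; bids=[-] asks=[#1:7@100]
After op 2 [order #2] limit_buy(price=98, qty=3): fills=none; bids=[#2:3@98] asks=[#1:7@100]
After op 3 [order #3] limit_sell(price=95, qty=5): fills=#2x#3:3@98; bids=[-] asks=[#3:2@95 #1:7@100]
After op 4 [order #4] limit_buy(price=100, qty=5): fills=#4x#3:2@95 #4x#1:3@100; bids=[-] asks=[#1:4@100]
After op 5 [order #5] market_buy(qty=1): fills=#5x#1:1@100; bids=[-] asks=[#1:3@100]
After op 6 [order #6] limit_sell(price=103, qty=2): fills=none; bids=[-] asks=[#1:3@100 #6:2@103]
After op 7 cancel(order #4): fills=none; bids=[-] asks=[#1:3@100 #6:2@103]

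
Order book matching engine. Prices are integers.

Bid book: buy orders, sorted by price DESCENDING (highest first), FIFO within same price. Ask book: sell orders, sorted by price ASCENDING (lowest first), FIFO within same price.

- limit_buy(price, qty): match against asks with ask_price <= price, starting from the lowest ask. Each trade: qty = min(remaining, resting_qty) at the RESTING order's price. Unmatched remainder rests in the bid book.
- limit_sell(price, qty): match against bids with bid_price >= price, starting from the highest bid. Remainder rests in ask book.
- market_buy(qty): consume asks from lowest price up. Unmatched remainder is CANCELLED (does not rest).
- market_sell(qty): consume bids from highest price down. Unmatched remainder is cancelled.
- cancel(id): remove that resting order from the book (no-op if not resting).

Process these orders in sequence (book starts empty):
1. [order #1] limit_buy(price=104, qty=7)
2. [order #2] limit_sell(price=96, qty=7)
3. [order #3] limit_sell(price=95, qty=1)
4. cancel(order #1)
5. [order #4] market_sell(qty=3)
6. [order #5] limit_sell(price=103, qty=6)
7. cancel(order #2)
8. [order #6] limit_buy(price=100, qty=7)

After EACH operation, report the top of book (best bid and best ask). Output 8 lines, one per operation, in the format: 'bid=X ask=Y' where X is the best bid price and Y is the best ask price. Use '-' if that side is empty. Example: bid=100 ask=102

Answer: bid=104 ask=-
bid=- ask=-
bid=- ask=95
bid=- ask=95
bid=- ask=95
bid=- ask=95
bid=- ask=95
bid=100 ask=103

Derivation:
After op 1 [order #1] limit_buy(price=104, qty=7): fills=none; bids=[#1:7@104] asks=[-]
After op 2 [order #2] limit_sell(price=96, qty=7): fills=#1x#2:7@104; bids=[-] asks=[-]
After op 3 [order #3] limit_sell(price=95, qty=1): fills=none; bids=[-] asks=[#3:1@95]
After op 4 cancel(order #1): fills=none; bids=[-] asks=[#3:1@95]
After op 5 [order #4] market_sell(qty=3): fills=none; bids=[-] asks=[#3:1@95]
After op 6 [order #5] limit_sell(price=103, qty=6): fills=none; bids=[-] asks=[#3:1@95 #5:6@103]
After op 7 cancel(order #2): fills=none; bids=[-] asks=[#3:1@95 #5:6@103]
After op 8 [order #6] limit_buy(price=100, qty=7): fills=#6x#3:1@95; bids=[#6:6@100] asks=[#5:6@103]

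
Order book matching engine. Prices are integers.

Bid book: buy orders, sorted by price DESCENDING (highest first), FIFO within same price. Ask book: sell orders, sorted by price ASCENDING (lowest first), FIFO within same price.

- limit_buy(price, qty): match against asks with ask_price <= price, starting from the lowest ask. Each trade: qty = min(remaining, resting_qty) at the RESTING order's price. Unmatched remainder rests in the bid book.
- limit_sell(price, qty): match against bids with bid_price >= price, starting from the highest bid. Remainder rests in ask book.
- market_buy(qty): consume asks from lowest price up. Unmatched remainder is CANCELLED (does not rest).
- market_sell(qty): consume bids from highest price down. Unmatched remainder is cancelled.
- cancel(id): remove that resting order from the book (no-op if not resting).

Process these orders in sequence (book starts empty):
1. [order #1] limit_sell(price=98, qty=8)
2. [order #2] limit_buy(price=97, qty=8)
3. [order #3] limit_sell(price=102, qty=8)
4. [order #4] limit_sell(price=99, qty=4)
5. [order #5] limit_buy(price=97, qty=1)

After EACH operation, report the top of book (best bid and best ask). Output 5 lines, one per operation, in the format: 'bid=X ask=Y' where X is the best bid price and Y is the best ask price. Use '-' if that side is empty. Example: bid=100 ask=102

After op 1 [order #1] limit_sell(price=98, qty=8): fills=none; bids=[-] asks=[#1:8@98]
After op 2 [order #2] limit_buy(price=97, qty=8): fills=none; bids=[#2:8@97] asks=[#1:8@98]
After op 3 [order #3] limit_sell(price=102, qty=8): fills=none; bids=[#2:8@97] asks=[#1:8@98 #3:8@102]
After op 4 [order #4] limit_sell(price=99, qty=4): fills=none; bids=[#2:8@97] asks=[#1:8@98 #4:4@99 #3:8@102]
After op 5 [order #5] limit_buy(price=97, qty=1): fills=none; bids=[#2:8@97 #5:1@97] asks=[#1:8@98 #4:4@99 #3:8@102]

Answer: bid=- ask=98
bid=97 ask=98
bid=97 ask=98
bid=97 ask=98
bid=97 ask=98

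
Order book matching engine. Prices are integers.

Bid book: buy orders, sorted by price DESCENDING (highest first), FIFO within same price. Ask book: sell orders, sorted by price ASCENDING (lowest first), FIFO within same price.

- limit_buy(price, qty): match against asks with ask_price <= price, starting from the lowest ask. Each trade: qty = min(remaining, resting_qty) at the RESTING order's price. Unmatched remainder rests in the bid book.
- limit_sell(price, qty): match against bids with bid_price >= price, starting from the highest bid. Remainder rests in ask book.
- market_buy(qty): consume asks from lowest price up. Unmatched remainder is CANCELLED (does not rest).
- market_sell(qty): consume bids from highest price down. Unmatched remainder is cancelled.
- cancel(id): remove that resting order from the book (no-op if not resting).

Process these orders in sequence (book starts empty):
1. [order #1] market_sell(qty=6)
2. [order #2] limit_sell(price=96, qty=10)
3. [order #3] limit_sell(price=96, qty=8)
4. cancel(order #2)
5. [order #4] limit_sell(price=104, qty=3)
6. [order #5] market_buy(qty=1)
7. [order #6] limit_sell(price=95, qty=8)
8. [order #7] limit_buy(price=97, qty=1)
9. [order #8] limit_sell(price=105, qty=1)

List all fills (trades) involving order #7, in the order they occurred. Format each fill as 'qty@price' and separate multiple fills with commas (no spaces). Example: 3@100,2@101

After op 1 [order #1] market_sell(qty=6): fills=none; bids=[-] asks=[-]
After op 2 [order #2] limit_sell(price=96, qty=10): fills=none; bids=[-] asks=[#2:10@96]
After op 3 [order #3] limit_sell(price=96, qty=8): fills=none; bids=[-] asks=[#2:10@96 #3:8@96]
After op 4 cancel(order #2): fills=none; bids=[-] asks=[#3:8@96]
After op 5 [order #4] limit_sell(price=104, qty=3): fills=none; bids=[-] asks=[#3:8@96 #4:3@104]
After op 6 [order #5] market_buy(qty=1): fills=#5x#3:1@96; bids=[-] asks=[#3:7@96 #4:3@104]
After op 7 [order #6] limit_sell(price=95, qty=8): fills=none; bids=[-] asks=[#6:8@95 #3:7@96 #4:3@104]
After op 8 [order #7] limit_buy(price=97, qty=1): fills=#7x#6:1@95; bids=[-] asks=[#6:7@95 #3:7@96 #4:3@104]
After op 9 [order #8] limit_sell(price=105, qty=1): fills=none; bids=[-] asks=[#6:7@95 #3:7@96 #4:3@104 #8:1@105]

Answer: 1@95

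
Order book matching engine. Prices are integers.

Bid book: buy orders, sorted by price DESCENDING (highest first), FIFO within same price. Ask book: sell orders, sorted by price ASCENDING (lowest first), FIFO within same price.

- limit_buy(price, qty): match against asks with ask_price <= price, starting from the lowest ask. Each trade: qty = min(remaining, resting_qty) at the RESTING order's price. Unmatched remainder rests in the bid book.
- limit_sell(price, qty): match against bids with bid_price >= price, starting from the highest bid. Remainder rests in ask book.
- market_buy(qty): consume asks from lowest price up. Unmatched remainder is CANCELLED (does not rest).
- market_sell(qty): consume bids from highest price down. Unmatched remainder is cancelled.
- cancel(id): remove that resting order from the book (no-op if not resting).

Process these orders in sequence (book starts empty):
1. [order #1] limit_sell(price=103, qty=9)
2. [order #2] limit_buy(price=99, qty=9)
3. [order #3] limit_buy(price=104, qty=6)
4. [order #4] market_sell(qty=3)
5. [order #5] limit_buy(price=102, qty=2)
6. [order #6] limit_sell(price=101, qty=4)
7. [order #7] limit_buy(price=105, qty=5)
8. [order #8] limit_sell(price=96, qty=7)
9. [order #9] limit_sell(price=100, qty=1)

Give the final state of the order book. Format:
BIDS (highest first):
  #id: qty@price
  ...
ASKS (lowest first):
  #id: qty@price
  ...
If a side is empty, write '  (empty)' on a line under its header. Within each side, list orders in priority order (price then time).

Answer: BIDS (highest first):
  (empty)
ASKS (lowest first):
  #8: 1@96
  #9: 1@100

Derivation:
After op 1 [order #1] limit_sell(price=103, qty=9): fills=none; bids=[-] asks=[#1:9@103]
After op 2 [order #2] limit_buy(price=99, qty=9): fills=none; bids=[#2:9@99] asks=[#1:9@103]
After op 3 [order #3] limit_buy(price=104, qty=6): fills=#3x#1:6@103; bids=[#2:9@99] asks=[#1:3@103]
After op 4 [order #4] market_sell(qty=3): fills=#2x#4:3@99; bids=[#2:6@99] asks=[#1:3@103]
After op 5 [order #5] limit_buy(price=102, qty=2): fills=none; bids=[#5:2@102 #2:6@99] asks=[#1:3@103]
After op 6 [order #6] limit_sell(price=101, qty=4): fills=#5x#6:2@102; bids=[#2:6@99] asks=[#6:2@101 #1:3@103]
After op 7 [order #7] limit_buy(price=105, qty=5): fills=#7x#6:2@101 #7x#1:3@103; bids=[#2:6@99] asks=[-]
After op 8 [order #8] limit_sell(price=96, qty=7): fills=#2x#8:6@99; bids=[-] asks=[#8:1@96]
After op 9 [order #9] limit_sell(price=100, qty=1): fills=none; bids=[-] asks=[#8:1@96 #9:1@100]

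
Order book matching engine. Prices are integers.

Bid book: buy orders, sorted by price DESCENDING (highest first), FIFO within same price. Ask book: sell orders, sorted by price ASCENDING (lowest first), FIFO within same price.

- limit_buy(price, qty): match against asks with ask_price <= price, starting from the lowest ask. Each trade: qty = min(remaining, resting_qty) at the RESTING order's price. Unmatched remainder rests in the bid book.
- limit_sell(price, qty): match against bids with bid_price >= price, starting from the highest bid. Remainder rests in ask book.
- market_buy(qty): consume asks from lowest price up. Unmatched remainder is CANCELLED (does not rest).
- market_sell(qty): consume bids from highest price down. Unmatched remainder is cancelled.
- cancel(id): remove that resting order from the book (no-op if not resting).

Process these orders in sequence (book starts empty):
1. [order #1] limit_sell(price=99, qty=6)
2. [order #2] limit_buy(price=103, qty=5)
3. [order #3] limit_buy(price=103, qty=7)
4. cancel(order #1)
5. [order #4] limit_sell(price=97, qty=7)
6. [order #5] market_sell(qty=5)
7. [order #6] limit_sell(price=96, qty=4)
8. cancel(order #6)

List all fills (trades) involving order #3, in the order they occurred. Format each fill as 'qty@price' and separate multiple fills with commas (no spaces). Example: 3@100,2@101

After op 1 [order #1] limit_sell(price=99, qty=6): fills=none; bids=[-] asks=[#1:6@99]
After op 2 [order #2] limit_buy(price=103, qty=5): fills=#2x#1:5@99; bids=[-] asks=[#1:1@99]
After op 3 [order #3] limit_buy(price=103, qty=7): fills=#3x#1:1@99; bids=[#3:6@103] asks=[-]
After op 4 cancel(order #1): fills=none; bids=[#3:6@103] asks=[-]
After op 5 [order #4] limit_sell(price=97, qty=7): fills=#3x#4:6@103; bids=[-] asks=[#4:1@97]
After op 6 [order #5] market_sell(qty=5): fills=none; bids=[-] asks=[#4:1@97]
After op 7 [order #6] limit_sell(price=96, qty=4): fills=none; bids=[-] asks=[#6:4@96 #4:1@97]
After op 8 cancel(order #6): fills=none; bids=[-] asks=[#4:1@97]

Answer: 1@99,6@103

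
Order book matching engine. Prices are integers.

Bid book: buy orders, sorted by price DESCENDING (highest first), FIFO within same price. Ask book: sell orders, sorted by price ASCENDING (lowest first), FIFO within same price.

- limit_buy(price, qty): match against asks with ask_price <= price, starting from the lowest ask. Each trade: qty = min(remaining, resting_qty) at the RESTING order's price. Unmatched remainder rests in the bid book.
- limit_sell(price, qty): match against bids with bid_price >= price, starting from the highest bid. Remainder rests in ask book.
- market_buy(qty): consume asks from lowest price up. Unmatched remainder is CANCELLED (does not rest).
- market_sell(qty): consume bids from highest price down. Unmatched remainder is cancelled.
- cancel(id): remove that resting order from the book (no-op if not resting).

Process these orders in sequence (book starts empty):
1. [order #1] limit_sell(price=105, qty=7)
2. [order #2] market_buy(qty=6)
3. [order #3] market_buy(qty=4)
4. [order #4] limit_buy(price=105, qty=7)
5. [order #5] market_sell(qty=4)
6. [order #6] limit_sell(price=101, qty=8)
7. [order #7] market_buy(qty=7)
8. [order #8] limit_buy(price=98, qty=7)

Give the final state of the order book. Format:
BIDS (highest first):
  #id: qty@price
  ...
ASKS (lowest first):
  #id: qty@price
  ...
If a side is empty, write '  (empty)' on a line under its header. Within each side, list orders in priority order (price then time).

Answer: BIDS (highest first):
  #8: 7@98
ASKS (lowest first):
  (empty)

Derivation:
After op 1 [order #1] limit_sell(price=105, qty=7): fills=none; bids=[-] asks=[#1:7@105]
After op 2 [order #2] market_buy(qty=6): fills=#2x#1:6@105; bids=[-] asks=[#1:1@105]
After op 3 [order #3] market_buy(qty=4): fills=#3x#1:1@105; bids=[-] asks=[-]
After op 4 [order #4] limit_buy(price=105, qty=7): fills=none; bids=[#4:7@105] asks=[-]
After op 5 [order #5] market_sell(qty=4): fills=#4x#5:4@105; bids=[#4:3@105] asks=[-]
After op 6 [order #6] limit_sell(price=101, qty=8): fills=#4x#6:3@105; bids=[-] asks=[#6:5@101]
After op 7 [order #7] market_buy(qty=7): fills=#7x#6:5@101; bids=[-] asks=[-]
After op 8 [order #8] limit_buy(price=98, qty=7): fills=none; bids=[#8:7@98] asks=[-]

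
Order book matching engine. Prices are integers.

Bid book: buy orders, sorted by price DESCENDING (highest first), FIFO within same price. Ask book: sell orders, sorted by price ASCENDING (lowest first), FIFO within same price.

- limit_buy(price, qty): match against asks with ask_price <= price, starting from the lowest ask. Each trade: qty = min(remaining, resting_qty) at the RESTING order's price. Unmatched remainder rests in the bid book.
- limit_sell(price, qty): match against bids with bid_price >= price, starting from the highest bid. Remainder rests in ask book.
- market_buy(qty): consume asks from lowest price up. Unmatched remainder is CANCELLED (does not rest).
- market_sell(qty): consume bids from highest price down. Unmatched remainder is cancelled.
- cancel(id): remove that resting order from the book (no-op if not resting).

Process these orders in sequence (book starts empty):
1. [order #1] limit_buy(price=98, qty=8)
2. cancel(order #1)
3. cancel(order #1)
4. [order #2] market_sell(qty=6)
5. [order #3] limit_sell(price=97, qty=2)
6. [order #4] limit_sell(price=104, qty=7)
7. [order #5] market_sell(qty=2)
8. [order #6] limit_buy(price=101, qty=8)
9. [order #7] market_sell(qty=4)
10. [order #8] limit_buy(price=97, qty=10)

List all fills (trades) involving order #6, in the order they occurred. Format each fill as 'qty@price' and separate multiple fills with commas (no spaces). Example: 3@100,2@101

After op 1 [order #1] limit_buy(price=98, qty=8): fills=none; bids=[#1:8@98] asks=[-]
After op 2 cancel(order #1): fills=none; bids=[-] asks=[-]
After op 3 cancel(order #1): fills=none; bids=[-] asks=[-]
After op 4 [order #2] market_sell(qty=6): fills=none; bids=[-] asks=[-]
After op 5 [order #3] limit_sell(price=97, qty=2): fills=none; bids=[-] asks=[#3:2@97]
After op 6 [order #4] limit_sell(price=104, qty=7): fills=none; bids=[-] asks=[#3:2@97 #4:7@104]
After op 7 [order #5] market_sell(qty=2): fills=none; bids=[-] asks=[#3:2@97 #4:7@104]
After op 8 [order #6] limit_buy(price=101, qty=8): fills=#6x#3:2@97; bids=[#6:6@101] asks=[#4:7@104]
After op 9 [order #7] market_sell(qty=4): fills=#6x#7:4@101; bids=[#6:2@101] asks=[#4:7@104]
After op 10 [order #8] limit_buy(price=97, qty=10): fills=none; bids=[#6:2@101 #8:10@97] asks=[#4:7@104]

Answer: 2@97,4@101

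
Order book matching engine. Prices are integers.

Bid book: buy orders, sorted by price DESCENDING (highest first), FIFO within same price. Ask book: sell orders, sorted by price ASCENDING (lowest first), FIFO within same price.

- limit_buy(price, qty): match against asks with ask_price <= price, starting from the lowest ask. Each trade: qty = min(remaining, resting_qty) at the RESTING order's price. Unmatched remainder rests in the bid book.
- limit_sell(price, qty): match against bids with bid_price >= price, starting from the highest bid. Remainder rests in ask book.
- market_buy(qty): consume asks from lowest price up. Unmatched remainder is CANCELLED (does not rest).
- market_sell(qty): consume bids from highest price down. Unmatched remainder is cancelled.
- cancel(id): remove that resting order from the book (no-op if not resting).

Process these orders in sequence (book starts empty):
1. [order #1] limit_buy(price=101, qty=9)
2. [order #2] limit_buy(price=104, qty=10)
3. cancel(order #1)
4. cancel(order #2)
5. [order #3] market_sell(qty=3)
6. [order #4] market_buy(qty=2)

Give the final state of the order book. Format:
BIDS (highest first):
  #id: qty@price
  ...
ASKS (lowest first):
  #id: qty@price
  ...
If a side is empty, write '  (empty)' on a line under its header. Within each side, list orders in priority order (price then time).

Answer: BIDS (highest first):
  (empty)
ASKS (lowest first):
  (empty)

Derivation:
After op 1 [order #1] limit_buy(price=101, qty=9): fills=none; bids=[#1:9@101] asks=[-]
After op 2 [order #2] limit_buy(price=104, qty=10): fills=none; bids=[#2:10@104 #1:9@101] asks=[-]
After op 3 cancel(order #1): fills=none; bids=[#2:10@104] asks=[-]
After op 4 cancel(order #2): fills=none; bids=[-] asks=[-]
After op 5 [order #3] market_sell(qty=3): fills=none; bids=[-] asks=[-]
After op 6 [order #4] market_buy(qty=2): fills=none; bids=[-] asks=[-]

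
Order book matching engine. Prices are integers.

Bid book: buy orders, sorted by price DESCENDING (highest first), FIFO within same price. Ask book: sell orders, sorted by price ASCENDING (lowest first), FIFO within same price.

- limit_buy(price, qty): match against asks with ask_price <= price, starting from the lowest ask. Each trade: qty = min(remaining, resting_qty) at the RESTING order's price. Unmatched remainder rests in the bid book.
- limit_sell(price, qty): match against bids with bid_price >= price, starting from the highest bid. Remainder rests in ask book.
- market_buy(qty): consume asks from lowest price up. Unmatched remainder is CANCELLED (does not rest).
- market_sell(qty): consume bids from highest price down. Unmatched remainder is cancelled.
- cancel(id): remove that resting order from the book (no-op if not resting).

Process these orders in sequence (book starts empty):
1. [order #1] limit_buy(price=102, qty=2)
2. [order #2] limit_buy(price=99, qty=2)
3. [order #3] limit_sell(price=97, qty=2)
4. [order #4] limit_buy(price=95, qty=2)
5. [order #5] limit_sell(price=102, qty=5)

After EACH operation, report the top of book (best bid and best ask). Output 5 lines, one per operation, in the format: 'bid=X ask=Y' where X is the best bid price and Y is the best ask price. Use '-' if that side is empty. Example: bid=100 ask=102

After op 1 [order #1] limit_buy(price=102, qty=2): fills=none; bids=[#1:2@102] asks=[-]
After op 2 [order #2] limit_buy(price=99, qty=2): fills=none; bids=[#1:2@102 #2:2@99] asks=[-]
After op 3 [order #3] limit_sell(price=97, qty=2): fills=#1x#3:2@102; bids=[#2:2@99] asks=[-]
After op 4 [order #4] limit_buy(price=95, qty=2): fills=none; bids=[#2:2@99 #4:2@95] asks=[-]
After op 5 [order #5] limit_sell(price=102, qty=5): fills=none; bids=[#2:2@99 #4:2@95] asks=[#5:5@102]

Answer: bid=102 ask=-
bid=102 ask=-
bid=99 ask=-
bid=99 ask=-
bid=99 ask=102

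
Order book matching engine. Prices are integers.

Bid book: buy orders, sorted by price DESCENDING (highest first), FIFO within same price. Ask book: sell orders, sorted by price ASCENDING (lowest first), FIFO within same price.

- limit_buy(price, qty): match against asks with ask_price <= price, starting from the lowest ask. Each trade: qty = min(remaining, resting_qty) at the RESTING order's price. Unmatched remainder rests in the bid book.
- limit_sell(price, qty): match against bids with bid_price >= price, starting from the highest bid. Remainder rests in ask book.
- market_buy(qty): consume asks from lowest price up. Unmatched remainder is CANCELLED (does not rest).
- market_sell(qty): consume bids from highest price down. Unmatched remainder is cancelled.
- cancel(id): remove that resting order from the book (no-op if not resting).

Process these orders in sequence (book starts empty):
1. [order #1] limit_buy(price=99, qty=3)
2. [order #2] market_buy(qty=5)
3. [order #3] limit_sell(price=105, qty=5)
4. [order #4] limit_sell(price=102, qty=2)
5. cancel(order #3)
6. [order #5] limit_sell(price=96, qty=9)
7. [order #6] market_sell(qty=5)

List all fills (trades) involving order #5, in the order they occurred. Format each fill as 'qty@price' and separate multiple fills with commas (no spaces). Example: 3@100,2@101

Answer: 3@99

Derivation:
After op 1 [order #1] limit_buy(price=99, qty=3): fills=none; bids=[#1:3@99] asks=[-]
After op 2 [order #2] market_buy(qty=5): fills=none; bids=[#1:3@99] asks=[-]
After op 3 [order #3] limit_sell(price=105, qty=5): fills=none; bids=[#1:3@99] asks=[#3:5@105]
After op 4 [order #4] limit_sell(price=102, qty=2): fills=none; bids=[#1:3@99] asks=[#4:2@102 #3:5@105]
After op 5 cancel(order #3): fills=none; bids=[#1:3@99] asks=[#4:2@102]
After op 6 [order #5] limit_sell(price=96, qty=9): fills=#1x#5:3@99; bids=[-] asks=[#5:6@96 #4:2@102]
After op 7 [order #6] market_sell(qty=5): fills=none; bids=[-] asks=[#5:6@96 #4:2@102]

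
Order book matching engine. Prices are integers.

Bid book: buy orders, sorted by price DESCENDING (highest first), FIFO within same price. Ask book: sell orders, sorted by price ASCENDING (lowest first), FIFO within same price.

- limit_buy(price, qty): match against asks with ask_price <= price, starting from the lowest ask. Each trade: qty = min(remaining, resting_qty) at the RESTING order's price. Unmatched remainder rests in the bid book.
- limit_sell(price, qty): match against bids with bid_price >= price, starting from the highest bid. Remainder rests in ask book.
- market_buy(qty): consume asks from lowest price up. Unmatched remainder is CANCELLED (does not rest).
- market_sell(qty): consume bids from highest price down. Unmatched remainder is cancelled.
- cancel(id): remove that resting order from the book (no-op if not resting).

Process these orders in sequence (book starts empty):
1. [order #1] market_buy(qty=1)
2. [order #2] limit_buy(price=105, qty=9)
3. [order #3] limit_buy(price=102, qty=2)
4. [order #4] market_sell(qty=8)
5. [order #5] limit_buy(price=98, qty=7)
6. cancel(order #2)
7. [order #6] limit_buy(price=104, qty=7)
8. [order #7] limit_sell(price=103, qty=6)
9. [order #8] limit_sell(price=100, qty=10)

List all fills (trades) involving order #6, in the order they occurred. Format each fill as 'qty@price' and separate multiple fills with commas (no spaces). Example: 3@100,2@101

After op 1 [order #1] market_buy(qty=1): fills=none; bids=[-] asks=[-]
After op 2 [order #2] limit_buy(price=105, qty=9): fills=none; bids=[#2:9@105] asks=[-]
After op 3 [order #3] limit_buy(price=102, qty=2): fills=none; bids=[#2:9@105 #3:2@102] asks=[-]
After op 4 [order #4] market_sell(qty=8): fills=#2x#4:8@105; bids=[#2:1@105 #3:2@102] asks=[-]
After op 5 [order #5] limit_buy(price=98, qty=7): fills=none; bids=[#2:1@105 #3:2@102 #5:7@98] asks=[-]
After op 6 cancel(order #2): fills=none; bids=[#3:2@102 #5:7@98] asks=[-]
After op 7 [order #6] limit_buy(price=104, qty=7): fills=none; bids=[#6:7@104 #3:2@102 #5:7@98] asks=[-]
After op 8 [order #7] limit_sell(price=103, qty=6): fills=#6x#7:6@104; bids=[#6:1@104 #3:2@102 #5:7@98] asks=[-]
After op 9 [order #8] limit_sell(price=100, qty=10): fills=#6x#8:1@104 #3x#8:2@102; bids=[#5:7@98] asks=[#8:7@100]

Answer: 6@104,1@104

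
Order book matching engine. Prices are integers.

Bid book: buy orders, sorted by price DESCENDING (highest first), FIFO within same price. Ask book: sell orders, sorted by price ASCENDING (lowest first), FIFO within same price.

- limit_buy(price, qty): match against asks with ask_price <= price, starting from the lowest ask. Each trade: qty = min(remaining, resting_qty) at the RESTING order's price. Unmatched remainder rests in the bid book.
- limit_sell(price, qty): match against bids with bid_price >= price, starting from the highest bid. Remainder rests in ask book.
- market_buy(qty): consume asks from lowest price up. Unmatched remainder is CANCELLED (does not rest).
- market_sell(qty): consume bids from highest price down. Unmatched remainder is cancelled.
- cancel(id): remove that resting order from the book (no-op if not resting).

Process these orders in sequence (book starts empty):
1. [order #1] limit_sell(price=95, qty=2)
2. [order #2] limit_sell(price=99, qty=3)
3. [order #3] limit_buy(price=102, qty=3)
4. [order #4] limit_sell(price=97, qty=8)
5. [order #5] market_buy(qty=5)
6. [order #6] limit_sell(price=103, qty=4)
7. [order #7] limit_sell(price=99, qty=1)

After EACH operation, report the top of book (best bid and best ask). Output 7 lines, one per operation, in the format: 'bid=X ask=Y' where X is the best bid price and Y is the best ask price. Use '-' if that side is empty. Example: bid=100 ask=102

After op 1 [order #1] limit_sell(price=95, qty=2): fills=none; bids=[-] asks=[#1:2@95]
After op 2 [order #2] limit_sell(price=99, qty=3): fills=none; bids=[-] asks=[#1:2@95 #2:3@99]
After op 3 [order #3] limit_buy(price=102, qty=3): fills=#3x#1:2@95 #3x#2:1@99; bids=[-] asks=[#2:2@99]
After op 4 [order #4] limit_sell(price=97, qty=8): fills=none; bids=[-] asks=[#4:8@97 #2:2@99]
After op 5 [order #5] market_buy(qty=5): fills=#5x#4:5@97; bids=[-] asks=[#4:3@97 #2:2@99]
After op 6 [order #6] limit_sell(price=103, qty=4): fills=none; bids=[-] asks=[#4:3@97 #2:2@99 #6:4@103]
After op 7 [order #7] limit_sell(price=99, qty=1): fills=none; bids=[-] asks=[#4:3@97 #2:2@99 #7:1@99 #6:4@103]

Answer: bid=- ask=95
bid=- ask=95
bid=- ask=99
bid=- ask=97
bid=- ask=97
bid=- ask=97
bid=- ask=97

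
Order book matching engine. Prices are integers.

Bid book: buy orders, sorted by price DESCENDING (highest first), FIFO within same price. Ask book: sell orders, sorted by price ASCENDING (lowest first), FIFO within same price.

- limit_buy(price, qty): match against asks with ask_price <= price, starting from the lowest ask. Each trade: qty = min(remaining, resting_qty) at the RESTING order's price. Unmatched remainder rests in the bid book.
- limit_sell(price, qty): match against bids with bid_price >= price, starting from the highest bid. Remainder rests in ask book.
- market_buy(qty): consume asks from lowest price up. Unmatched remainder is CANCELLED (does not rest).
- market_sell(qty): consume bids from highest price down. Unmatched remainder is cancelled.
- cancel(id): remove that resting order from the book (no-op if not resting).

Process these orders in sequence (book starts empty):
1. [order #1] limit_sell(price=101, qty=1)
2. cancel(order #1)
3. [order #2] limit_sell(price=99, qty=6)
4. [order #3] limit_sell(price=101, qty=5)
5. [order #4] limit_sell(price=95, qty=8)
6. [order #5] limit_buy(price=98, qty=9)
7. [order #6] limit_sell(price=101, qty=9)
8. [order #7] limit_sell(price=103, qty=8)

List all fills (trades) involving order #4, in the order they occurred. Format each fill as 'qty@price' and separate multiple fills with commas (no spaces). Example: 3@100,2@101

Answer: 8@95

Derivation:
After op 1 [order #1] limit_sell(price=101, qty=1): fills=none; bids=[-] asks=[#1:1@101]
After op 2 cancel(order #1): fills=none; bids=[-] asks=[-]
After op 3 [order #2] limit_sell(price=99, qty=6): fills=none; bids=[-] asks=[#2:6@99]
After op 4 [order #3] limit_sell(price=101, qty=5): fills=none; bids=[-] asks=[#2:6@99 #3:5@101]
After op 5 [order #4] limit_sell(price=95, qty=8): fills=none; bids=[-] asks=[#4:8@95 #2:6@99 #3:5@101]
After op 6 [order #5] limit_buy(price=98, qty=9): fills=#5x#4:8@95; bids=[#5:1@98] asks=[#2:6@99 #3:5@101]
After op 7 [order #6] limit_sell(price=101, qty=9): fills=none; bids=[#5:1@98] asks=[#2:6@99 #3:5@101 #6:9@101]
After op 8 [order #7] limit_sell(price=103, qty=8): fills=none; bids=[#5:1@98] asks=[#2:6@99 #3:5@101 #6:9@101 #7:8@103]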